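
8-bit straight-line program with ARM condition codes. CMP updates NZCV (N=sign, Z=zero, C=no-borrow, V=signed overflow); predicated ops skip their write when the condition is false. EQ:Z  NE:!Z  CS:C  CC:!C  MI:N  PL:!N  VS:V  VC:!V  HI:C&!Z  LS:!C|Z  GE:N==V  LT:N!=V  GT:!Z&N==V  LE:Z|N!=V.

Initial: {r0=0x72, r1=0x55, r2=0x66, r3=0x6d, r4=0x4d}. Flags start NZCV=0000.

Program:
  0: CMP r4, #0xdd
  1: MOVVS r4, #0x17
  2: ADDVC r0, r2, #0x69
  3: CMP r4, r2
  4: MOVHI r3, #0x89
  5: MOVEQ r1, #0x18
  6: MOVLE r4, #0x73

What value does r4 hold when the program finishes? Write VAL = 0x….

0: ✓ CMP  NZCV=0000
1: · MOVVS
2: ✓ ADDVC  r0←0xcf
3: ✓ CMP  NZCV=1000
4: · MOVHI
5: · MOVEQ
6: ✓ MOVLE  r4←0x73

VAL = 0x73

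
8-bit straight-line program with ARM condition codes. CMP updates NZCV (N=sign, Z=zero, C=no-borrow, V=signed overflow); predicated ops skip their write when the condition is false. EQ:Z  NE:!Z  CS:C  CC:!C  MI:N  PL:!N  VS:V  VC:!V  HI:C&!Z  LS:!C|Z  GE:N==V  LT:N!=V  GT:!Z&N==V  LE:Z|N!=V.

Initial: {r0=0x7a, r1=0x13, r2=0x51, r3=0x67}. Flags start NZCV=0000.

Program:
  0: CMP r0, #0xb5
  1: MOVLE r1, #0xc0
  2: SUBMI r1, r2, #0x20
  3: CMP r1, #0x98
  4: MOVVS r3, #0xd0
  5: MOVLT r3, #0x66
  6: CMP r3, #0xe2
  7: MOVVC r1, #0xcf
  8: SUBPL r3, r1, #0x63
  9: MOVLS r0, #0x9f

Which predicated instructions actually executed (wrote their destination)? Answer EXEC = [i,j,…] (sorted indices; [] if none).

EXEC = [2,4,7,9]

[0] flags=1001 → (cmp)
[1] flags=1001 LE?F → skip
[2] flags=1001 MI?T → r1=0x31
[3] flags=1001 → (cmp)
[4] flags=1001 VS?T → r3=0xd0
[5] flags=1001 LT?F → skip
[6] flags=1000 → (cmp)
[7] flags=1000 VC?T → r1=0xcf
[8] flags=1000 PL?F → skip
[9] flags=1000 LS?T → r0=0x9f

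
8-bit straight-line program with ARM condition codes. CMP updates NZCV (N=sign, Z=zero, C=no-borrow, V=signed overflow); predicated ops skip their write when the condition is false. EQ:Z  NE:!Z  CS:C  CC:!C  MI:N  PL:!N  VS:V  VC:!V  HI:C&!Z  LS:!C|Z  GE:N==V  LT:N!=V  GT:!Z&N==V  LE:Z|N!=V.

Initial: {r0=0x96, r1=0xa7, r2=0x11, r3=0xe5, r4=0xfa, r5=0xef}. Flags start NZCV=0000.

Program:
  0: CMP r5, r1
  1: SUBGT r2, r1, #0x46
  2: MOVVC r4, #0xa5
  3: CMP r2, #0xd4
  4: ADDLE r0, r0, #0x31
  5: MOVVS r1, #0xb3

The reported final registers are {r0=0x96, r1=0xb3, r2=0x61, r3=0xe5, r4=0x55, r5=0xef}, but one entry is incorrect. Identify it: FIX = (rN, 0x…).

[0] flags=0010 → (cmp)
[1] flags=0010 GT?T → r2=0x61
[2] flags=0010 VC?T → r4=0xa5
[3] flags=1001 → (cmp)
[4] flags=1001 LE?F → skip
[5] flags=1001 VS?T → r1=0xb3

FIX = (r4, 0xa5)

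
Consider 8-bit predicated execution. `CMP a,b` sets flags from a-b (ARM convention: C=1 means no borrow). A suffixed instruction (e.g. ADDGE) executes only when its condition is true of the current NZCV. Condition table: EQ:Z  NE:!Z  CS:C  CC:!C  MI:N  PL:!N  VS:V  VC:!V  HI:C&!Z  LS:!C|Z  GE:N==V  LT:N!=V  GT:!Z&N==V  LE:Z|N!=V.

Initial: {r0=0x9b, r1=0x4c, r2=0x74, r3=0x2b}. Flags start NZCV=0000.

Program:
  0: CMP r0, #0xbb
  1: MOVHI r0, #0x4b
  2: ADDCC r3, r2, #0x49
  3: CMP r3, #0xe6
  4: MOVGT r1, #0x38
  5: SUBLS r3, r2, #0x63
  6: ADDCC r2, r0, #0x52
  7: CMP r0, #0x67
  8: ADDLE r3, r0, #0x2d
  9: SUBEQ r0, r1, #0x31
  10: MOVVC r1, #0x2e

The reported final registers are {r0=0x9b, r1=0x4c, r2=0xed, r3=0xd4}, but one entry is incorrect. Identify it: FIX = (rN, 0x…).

FIX = (r3, 0xc8)

[0] flags=1000 → (cmp)
[1] flags=1000 HI?F → skip
[2] flags=1000 CC?T → r3=0xbd
[3] flags=1000 → (cmp)
[4] flags=1000 GT?F → skip
[5] flags=1000 LS?T → r3=0x11
[6] flags=1000 CC?T → r2=0xed
[7] flags=0011 → (cmp)
[8] flags=0011 LE?T → r3=0xc8
[9] flags=0011 EQ?F → skip
[10] flags=0011 VC?F → skip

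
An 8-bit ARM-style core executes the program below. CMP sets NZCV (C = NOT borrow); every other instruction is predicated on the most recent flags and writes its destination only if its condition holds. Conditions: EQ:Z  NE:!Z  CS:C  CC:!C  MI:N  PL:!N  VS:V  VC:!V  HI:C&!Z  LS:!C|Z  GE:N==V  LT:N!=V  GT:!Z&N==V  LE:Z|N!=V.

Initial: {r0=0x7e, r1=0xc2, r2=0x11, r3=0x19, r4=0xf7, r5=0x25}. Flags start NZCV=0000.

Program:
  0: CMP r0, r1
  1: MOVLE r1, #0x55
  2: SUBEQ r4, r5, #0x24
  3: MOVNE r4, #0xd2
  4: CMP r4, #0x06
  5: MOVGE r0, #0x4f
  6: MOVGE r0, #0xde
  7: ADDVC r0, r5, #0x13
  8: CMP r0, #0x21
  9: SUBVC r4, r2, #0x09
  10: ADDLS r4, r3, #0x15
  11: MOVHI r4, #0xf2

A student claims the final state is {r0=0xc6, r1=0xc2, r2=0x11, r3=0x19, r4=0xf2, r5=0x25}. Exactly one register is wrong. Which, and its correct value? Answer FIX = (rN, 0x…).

FIX = (r0, 0x38)

[0] flags=1001 → (cmp)
[1] flags=1001 LE?F → skip
[2] flags=1001 EQ?F → skip
[3] flags=1001 NE?T → r4=0xd2
[4] flags=1010 → (cmp)
[5] flags=1010 GE?F → skip
[6] flags=1010 GE?F → skip
[7] flags=1010 VC?T → r0=0x38
[8] flags=0010 → (cmp)
[9] flags=0010 VC?T → r4=0x08
[10] flags=0010 LS?F → skip
[11] flags=0010 HI?T → r4=0xf2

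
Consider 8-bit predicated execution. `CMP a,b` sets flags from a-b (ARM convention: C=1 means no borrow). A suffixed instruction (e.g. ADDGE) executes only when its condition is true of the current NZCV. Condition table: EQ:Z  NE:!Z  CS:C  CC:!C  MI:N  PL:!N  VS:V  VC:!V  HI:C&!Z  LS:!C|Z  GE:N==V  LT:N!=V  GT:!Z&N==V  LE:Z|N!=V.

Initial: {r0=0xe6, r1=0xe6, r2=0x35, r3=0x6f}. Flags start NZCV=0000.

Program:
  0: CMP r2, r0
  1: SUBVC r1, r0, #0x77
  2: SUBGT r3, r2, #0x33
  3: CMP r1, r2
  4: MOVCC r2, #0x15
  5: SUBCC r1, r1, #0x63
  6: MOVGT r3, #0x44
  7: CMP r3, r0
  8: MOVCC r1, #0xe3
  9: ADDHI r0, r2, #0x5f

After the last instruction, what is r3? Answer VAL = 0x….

0: ✓ CMP  NZCV=0000
1: ✓ SUBVC  r1←0x6f
2: ✓ SUBGT  r3←0x02
3: ✓ CMP  NZCV=0010
4: · MOVCC
5: · SUBCC
6: ✓ MOVGT  r3←0x44
7: ✓ CMP  NZCV=0000
8: ✓ MOVCC  r1←0xe3
9: · ADDHI

VAL = 0x44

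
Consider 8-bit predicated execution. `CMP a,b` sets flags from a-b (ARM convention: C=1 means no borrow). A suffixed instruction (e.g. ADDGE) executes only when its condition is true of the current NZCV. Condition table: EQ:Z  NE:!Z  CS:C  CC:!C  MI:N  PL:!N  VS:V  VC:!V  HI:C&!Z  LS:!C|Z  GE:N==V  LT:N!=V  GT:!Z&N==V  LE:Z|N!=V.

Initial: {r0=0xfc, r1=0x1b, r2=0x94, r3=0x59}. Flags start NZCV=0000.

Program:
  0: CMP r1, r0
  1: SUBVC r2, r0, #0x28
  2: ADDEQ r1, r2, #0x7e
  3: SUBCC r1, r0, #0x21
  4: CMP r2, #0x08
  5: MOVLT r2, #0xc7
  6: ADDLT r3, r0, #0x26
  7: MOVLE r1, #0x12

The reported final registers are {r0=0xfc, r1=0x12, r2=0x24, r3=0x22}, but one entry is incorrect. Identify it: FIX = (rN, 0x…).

0: ✓ CMP  NZCV=0000
1: ✓ SUBVC  r2←0xd4
2: · ADDEQ
3: ✓ SUBCC  r1←0xdb
4: ✓ CMP  NZCV=1010
5: ✓ MOVLT  r2←0xc7
6: ✓ ADDLT  r3←0x22
7: ✓ MOVLE  r1←0x12

FIX = (r2, 0xc7)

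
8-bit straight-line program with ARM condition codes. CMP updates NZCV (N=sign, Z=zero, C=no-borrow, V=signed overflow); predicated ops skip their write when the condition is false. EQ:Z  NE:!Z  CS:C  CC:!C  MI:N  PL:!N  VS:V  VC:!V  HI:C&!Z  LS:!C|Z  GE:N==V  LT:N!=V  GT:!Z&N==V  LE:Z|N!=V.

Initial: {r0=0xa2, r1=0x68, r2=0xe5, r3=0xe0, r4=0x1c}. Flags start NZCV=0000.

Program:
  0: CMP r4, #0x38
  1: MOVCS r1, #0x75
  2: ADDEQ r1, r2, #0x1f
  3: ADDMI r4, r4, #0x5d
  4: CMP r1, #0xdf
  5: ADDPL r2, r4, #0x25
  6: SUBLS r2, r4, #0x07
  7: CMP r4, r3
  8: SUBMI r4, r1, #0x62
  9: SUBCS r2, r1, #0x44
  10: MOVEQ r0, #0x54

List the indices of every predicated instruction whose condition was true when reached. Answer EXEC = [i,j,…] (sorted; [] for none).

EXEC = [3,6,8]

[0] flags=1000 → (cmp)
[1] flags=1000 CS?F → skip
[2] flags=1000 EQ?F → skip
[3] flags=1000 MI?T → r4=0x79
[4] flags=1001 → (cmp)
[5] flags=1001 PL?F → skip
[6] flags=1001 LS?T → r2=0x72
[7] flags=1001 → (cmp)
[8] flags=1001 MI?T → r4=0x06
[9] flags=1001 CS?F → skip
[10] flags=1001 EQ?F → skip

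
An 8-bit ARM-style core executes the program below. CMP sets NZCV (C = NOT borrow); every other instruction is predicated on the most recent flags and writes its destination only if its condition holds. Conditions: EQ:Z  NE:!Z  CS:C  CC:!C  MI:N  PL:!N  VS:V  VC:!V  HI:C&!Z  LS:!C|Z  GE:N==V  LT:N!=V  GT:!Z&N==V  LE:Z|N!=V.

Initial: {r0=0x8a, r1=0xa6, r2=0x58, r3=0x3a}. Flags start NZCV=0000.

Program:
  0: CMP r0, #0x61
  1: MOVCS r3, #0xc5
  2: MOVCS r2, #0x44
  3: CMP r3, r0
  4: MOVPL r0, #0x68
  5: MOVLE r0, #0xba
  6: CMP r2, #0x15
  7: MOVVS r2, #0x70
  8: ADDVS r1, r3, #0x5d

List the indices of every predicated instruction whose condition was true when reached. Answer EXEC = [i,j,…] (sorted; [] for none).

[0] flags=0011 → (cmp)
[1] flags=0011 CS?T → r3=0xc5
[2] flags=0011 CS?T → r2=0x44
[3] flags=0010 → (cmp)
[4] flags=0010 PL?T → r0=0x68
[5] flags=0010 LE?F → skip
[6] flags=0010 → (cmp)
[7] flags=0010 VS?F → skip
[8] flags=0010 VS?F → skip

EXEC = [1,2,4]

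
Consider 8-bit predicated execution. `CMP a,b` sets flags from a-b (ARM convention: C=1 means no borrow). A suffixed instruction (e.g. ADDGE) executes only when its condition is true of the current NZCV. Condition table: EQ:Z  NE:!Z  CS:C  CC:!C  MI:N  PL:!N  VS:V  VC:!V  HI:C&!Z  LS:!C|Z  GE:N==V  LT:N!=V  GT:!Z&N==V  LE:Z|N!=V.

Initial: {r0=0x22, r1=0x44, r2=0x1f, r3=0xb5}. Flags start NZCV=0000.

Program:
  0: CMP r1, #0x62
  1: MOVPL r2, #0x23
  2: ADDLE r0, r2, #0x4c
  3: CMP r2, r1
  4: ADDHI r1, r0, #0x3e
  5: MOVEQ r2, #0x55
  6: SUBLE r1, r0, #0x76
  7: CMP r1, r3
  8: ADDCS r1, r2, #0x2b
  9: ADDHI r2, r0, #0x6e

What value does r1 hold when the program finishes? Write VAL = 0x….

0: ✓ CMP  NZCV=1000
1: · MOVPL
2: ✓ ADDLE  r0←0x6b
3: ✓ CMP  NZCV=1000
4: · ADDHI
5: · MOVEQ
6: ✓ SUBLE  r1←0xf5
7: ✓ CMP  NZCV=0010
8: ✓ ADDCS  r1←0x4a
9: ✓ ADDHI  r2←0xd9

VAL = 0x4a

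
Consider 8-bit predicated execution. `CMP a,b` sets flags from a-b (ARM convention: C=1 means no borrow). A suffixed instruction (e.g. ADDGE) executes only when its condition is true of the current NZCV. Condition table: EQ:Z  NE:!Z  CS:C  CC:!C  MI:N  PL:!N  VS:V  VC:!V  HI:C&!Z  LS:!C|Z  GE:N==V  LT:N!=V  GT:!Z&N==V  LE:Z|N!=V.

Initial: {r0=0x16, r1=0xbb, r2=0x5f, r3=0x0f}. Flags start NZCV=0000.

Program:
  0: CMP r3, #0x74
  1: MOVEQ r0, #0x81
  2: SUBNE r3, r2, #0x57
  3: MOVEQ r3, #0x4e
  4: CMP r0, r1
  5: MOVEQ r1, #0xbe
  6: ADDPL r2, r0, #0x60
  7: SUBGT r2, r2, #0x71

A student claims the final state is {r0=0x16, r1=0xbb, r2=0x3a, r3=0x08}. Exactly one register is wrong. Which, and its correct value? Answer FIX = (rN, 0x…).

[0] flags=1000 → (cmp)
[1] flags=1000 EQ?F → skip
[2] flags=1000 NE?T → r3=0x08
[3] flags=1000 EQ?F → skip
[4] flags=0000 → (cmp)
[5] flags=0000 EQ?F → skip
[6] flags=0000 PL?T → r2=0x76
[7] flags=0000 GT?T → r2=0x05

FIX = (r2, 0x05)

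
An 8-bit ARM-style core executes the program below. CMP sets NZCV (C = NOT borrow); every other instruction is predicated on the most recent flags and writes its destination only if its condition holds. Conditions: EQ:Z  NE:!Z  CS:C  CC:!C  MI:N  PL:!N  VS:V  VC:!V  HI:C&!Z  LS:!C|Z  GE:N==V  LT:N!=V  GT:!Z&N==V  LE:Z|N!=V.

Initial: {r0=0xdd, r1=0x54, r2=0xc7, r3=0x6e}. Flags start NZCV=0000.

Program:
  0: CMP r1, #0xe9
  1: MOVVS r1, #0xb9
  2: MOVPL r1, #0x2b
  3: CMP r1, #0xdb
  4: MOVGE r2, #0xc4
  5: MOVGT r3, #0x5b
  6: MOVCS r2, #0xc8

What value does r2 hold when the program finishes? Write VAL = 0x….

0: ✓ CMP  NZCV=0000
1: · MOVVS
2: ✓ MOVPL  r1←0x2b
3: ✓ CMP  NZCV=0000
4: ✓ MOVGE  r2←0xc4
5: ✓ MOVGT  r3←0x5b
6: · MOVCS

VAL = 0xc4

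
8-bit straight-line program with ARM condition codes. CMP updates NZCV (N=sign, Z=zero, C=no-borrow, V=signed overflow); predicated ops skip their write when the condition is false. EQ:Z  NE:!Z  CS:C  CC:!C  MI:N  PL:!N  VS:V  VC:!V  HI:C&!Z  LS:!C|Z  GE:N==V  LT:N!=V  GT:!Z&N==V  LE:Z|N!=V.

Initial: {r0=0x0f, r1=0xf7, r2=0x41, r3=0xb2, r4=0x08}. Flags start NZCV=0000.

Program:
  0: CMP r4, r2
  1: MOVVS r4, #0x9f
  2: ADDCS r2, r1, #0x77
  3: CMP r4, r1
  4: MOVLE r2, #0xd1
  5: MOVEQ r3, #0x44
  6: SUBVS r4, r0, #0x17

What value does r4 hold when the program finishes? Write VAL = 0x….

0: ✓ CMP  NZCV=1000
1: · MOVVS
2: · ADDCS
3: ✓ CMP  NZCV=0000
4: · MOVLE
5: · MOVEQ
6: · SUBVS

VAL = 0x08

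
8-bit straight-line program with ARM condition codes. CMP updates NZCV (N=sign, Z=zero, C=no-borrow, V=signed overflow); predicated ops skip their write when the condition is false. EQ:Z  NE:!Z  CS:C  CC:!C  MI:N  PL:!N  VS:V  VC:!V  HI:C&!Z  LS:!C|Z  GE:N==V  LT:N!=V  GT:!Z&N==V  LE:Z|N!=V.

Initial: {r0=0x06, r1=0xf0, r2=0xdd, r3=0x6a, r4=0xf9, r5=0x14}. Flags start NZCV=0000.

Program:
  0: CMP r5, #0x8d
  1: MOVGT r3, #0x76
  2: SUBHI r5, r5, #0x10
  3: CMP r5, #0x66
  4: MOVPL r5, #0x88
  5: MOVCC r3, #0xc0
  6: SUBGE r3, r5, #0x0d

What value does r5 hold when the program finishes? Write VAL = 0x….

VAL = 0x14

0: ✓ CMP  NZCV=1001
1: ✓ MOVGT  r3←0x76
2: · SUBHI
3: ✓ CMP  NZCV=1000
4: · MOVPL
5: ✓ MOVCC  r3←0xc0
6: · SUBGE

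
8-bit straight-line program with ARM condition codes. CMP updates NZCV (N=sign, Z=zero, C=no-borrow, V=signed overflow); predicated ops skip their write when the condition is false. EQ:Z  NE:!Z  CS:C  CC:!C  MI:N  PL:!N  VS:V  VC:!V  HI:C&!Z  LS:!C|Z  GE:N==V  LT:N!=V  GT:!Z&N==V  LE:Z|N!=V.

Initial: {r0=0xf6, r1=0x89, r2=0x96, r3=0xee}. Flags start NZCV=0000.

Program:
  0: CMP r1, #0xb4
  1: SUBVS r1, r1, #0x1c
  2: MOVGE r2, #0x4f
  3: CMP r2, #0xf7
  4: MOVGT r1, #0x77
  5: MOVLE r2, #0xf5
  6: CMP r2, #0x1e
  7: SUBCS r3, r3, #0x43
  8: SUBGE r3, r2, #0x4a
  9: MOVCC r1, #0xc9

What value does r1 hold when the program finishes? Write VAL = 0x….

VAL = 0x89

[0] flags=1000 → (cmp)
[1] flags=1000 VS?F → skip
[2] flags=1000 GE?F → skip
[3] flags=1000 → (cmp)
[4] flags=1000 GT?F → skip
[5] flags=1000 LE?T → r2=0xf5
[6] flags=1010 → (cmp)
[7] flags=1010 CS?T → r3=0xab
[8] flags=1010 GE?F → skip
[9] flags=1010 CC?F → skip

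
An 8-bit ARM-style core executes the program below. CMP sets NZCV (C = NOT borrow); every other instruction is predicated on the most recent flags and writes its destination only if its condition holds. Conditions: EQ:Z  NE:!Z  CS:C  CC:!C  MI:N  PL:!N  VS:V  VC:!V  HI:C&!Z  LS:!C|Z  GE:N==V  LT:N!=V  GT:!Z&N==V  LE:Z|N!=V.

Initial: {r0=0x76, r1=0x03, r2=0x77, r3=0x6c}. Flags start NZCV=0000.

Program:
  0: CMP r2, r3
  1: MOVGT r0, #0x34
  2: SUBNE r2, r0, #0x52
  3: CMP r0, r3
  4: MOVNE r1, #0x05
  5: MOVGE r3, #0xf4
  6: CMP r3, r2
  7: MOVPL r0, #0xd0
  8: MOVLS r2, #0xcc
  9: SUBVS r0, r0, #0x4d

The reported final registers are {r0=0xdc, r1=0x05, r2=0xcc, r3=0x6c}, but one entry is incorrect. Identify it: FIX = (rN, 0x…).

[0] flags=0010 → (cmp)
[1] flags=0010 GT?T → r0=0x34
[2] flags=0010 NE?T → r2=0xe2
[3] flags=1000 → (cmp)
[4] flags=1000 NE?T → r1=0x05
[5] flags=1000 GE?F → skip
[6] flags=1001 → (cmp)
[7] flags=1001 PL?F → skip
[8] flags=1001 LS?T → r2=0xcc
[9] flags=1001 VS?T → r0=0xe7

FIX = (r0, 0xe7)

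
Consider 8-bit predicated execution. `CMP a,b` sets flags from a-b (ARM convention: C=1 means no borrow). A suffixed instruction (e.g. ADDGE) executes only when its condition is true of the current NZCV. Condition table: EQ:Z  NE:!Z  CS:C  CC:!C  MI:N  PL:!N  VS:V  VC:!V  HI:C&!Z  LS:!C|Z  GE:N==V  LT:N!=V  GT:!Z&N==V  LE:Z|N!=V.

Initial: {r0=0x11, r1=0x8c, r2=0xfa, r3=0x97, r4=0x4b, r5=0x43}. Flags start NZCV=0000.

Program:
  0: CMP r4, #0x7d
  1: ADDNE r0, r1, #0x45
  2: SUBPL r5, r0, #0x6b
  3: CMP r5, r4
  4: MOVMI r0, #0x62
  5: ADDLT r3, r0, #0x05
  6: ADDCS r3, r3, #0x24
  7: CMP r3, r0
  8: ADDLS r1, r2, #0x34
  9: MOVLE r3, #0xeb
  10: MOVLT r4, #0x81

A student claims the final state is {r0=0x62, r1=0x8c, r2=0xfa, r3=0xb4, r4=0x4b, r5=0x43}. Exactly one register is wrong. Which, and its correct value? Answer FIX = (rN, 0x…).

[0] flags=1000 → (cmp)
[1] flags=1000 NE?T → r0=0xd1
[2] flags=1000 PL?F → skip
[3] flags=1000 → (cmp)
[4] flags=1000 MI?T → r0=0x62
[5] flags=1000 LT?T → r3=0x67
[6] flags=1000 CS?F → skip
[7] flags=0010 → (cmp)
[8] flags=0010 LS?F → skip
[9] flags=0010 LE?F → skip
[10] flags=0010 LT?F → skip

FIX = (r3, 0x67)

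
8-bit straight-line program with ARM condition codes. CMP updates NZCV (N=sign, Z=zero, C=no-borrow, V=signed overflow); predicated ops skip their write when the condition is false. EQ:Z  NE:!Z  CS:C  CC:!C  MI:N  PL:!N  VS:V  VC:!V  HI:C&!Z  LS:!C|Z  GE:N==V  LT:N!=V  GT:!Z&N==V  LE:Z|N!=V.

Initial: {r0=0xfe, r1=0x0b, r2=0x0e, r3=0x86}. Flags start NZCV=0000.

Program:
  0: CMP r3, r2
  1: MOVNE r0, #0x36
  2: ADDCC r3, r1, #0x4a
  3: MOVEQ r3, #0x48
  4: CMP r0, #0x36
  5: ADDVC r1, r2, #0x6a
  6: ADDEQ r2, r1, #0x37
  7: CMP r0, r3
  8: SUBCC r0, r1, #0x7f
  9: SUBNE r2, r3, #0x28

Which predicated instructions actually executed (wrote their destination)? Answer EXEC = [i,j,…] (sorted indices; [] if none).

EXEC = [1,5,6,8,9]

0: ✓ CMP  NZCV=0011
1: ✓ MOVNE  r0←0x36
2: · ADDCC
3: · MOVEQ
4: ✓ CMP  NZCV=0110
5: ✓ ADDVC  r1←0x78
6: ✓ ADDEQ  r2←0xaf
7: ✓ CMP  NZCV=1001
8: ✓ SUBCC  r0←0xf9
9: ✓ SUBNE  r2←0x5e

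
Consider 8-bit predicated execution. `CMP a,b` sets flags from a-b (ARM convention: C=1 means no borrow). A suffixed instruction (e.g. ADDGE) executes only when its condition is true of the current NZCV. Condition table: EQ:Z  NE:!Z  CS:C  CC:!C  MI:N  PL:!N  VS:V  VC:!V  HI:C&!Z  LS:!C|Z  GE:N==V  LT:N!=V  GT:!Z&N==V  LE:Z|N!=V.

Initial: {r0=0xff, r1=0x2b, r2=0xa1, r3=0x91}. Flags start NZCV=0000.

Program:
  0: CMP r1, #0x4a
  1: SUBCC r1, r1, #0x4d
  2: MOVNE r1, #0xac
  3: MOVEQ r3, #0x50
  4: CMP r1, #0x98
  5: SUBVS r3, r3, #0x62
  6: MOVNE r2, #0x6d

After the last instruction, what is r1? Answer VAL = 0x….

VAL = 0xac

[0] flags=1000 → (cmp)
[1] flags=1000 CC?T → r1=0xde
[2] flags=1000 NE?T → r1=0xac
[3] flags=1000 EQ?F → skip
[4] flags=0010 → (cmp)
[5] flags=0010 VS?F → skip
[6] flags=0010 NE?T → r2=0x6d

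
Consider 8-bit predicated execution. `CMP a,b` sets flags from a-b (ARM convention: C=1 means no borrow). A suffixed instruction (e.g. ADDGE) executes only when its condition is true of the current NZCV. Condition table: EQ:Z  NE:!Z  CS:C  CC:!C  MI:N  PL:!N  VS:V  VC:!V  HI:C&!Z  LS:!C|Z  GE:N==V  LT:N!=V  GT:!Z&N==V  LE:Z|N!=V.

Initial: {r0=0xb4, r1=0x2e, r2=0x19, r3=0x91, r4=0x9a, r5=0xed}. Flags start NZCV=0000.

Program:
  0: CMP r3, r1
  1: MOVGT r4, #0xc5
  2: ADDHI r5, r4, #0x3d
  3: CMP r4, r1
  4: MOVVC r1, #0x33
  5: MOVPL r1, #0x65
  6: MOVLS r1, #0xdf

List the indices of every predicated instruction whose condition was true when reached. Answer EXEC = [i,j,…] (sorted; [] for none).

[0] flags=0011 → (cmp)
[1] flags=0011 GT?F → skip
[2] flags=0011 HI?T → r5=0xd7
[3] flags=0011 → (cmp)
[4] flags=0011 VC?F → skip
[5] flags=0011 PL?T → r1=0x65
[6] flags=0011 LS?F → skip

EXEC = [2,5]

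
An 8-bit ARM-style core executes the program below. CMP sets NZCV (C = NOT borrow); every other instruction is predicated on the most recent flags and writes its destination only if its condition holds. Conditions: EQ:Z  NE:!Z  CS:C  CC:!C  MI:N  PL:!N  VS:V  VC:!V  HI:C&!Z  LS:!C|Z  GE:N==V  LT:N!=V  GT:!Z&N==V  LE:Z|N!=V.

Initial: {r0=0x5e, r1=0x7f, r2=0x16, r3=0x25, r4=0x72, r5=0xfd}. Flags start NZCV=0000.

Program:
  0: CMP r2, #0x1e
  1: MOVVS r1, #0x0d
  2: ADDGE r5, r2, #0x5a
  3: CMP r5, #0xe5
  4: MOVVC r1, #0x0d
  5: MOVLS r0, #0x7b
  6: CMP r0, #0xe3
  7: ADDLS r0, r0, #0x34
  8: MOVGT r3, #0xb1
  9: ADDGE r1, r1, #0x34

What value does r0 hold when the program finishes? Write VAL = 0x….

0: ✓ CMP  NZCV=1000
1: · MOVVS
2: · ADDGE
3: ✓ CMP  NZCV=0010
4: ✓ MOVVC  r1←0x0d
5: · MOVLS
6: ✓ CMP  NZCV=0000
7: ✓ ADDLS  r0←0x92
8: ✓ MOVGT  r3←0xb1
9: ✓ ADDGE  r1←0x41

VAL = 0x92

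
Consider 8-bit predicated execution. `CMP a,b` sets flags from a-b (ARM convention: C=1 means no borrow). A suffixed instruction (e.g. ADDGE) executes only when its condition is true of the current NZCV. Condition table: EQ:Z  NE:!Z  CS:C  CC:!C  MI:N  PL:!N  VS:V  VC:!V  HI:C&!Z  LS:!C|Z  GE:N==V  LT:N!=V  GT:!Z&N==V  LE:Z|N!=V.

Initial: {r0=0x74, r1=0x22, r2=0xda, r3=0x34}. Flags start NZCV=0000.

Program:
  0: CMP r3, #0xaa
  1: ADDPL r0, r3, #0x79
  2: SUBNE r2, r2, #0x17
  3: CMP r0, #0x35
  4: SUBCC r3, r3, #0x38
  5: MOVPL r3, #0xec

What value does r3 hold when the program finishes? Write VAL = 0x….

VAL = 0xec

0: ✓ CMP  NZCV=1001
1: · ADDPL
2: ✓ SUBNE  r2←0xc3
3: ✓ CMP  NZCV=0010
4: · SUBCC
5: ✓ MOVPL  r3←0xec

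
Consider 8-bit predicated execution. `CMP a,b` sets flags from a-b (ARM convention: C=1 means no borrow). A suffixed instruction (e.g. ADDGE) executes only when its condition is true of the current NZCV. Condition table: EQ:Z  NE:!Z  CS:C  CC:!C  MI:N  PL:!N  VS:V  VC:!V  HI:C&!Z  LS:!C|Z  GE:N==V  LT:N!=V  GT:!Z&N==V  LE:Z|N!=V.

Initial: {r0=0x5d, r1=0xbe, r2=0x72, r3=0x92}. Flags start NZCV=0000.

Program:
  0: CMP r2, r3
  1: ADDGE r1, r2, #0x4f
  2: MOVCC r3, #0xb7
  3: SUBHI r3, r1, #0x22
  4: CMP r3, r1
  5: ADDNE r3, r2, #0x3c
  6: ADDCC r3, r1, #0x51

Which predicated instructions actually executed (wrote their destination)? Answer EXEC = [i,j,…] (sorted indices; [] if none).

EXEC = [1,2,5,6]

0: ✓ CMP  NZCV=1001
1: ✓ ADDGE  r1←0xc1
2: ✓ MOVCC  r3←0xb7
3: · SUBHI
4: ✓ CMP  NZCV=1000
5: ✓ ADDNE  r3←0xae
6: ✓ ADDCC  r3←0x12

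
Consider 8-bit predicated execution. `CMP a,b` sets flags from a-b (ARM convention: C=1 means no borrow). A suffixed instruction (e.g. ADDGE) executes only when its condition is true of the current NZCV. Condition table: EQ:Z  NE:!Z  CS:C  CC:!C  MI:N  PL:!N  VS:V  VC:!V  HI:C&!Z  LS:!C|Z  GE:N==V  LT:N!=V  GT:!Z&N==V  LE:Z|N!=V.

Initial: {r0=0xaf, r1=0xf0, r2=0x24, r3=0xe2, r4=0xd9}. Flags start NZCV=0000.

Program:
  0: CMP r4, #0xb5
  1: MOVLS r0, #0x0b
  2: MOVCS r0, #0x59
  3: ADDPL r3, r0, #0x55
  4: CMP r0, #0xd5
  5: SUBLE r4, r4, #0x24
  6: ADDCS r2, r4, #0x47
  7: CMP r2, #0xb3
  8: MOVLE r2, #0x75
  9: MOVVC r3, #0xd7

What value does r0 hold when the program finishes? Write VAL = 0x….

[0] flags=0010 → (cmp)
[1] flags=0010 LS?F → skip
[2] flags=0010 CS?T → r0=0x59
[3] flags=0010 PL?T → r3=0xae
[4] flags=1001 → (cmp)
[5] flags=1001 LE?F → skip
[6] flags=1001 CS?F → skip
[7] flags=0000 → (cmp)
[8] flags=0000 LE?F → skip
[9] flags=0000 VC?T → r3=0xd7

VAL = 0x59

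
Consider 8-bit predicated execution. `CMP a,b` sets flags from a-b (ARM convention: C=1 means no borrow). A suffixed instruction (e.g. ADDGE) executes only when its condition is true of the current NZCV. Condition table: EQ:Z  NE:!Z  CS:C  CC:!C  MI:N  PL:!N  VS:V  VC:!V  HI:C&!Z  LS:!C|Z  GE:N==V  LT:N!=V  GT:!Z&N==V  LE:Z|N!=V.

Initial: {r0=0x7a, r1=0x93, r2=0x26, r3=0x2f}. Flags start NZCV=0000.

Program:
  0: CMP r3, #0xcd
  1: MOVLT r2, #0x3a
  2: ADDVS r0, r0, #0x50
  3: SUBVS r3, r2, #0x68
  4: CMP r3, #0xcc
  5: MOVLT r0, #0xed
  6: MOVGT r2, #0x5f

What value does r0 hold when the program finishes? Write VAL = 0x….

VAL = 0x7a

0: ✓ CMP  NZCV=0000
1: · MOVLT
2: · ADDVS
3: · SUBVS
4: ✓ CMP  NZCV=0000
5: · MOVLT
6: ✓ MOVGT  r2←0x5f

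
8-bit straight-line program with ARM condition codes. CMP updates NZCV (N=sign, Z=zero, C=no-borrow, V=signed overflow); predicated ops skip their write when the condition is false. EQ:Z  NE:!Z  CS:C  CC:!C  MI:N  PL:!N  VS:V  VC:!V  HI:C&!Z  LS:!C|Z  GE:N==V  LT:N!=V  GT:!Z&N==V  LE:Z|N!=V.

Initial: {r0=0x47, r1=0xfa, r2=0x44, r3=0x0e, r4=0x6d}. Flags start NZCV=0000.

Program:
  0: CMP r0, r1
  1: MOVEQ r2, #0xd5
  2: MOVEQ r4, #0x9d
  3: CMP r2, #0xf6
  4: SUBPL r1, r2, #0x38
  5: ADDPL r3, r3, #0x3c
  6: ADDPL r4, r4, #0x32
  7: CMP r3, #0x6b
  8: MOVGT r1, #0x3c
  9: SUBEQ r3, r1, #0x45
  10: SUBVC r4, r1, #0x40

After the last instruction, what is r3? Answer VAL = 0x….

VAL = 0x4a

0: ✓ CMP  NZCV=0000
1: · MOVEQ
2: · MOVEQ
3: ✓ CMP  NZCV=0000
4: ✓ SUBPL  r1←0x0c
5: ✓ ADDPL  r3←0x4a
6: ✓ ADDPL  r4←0x9f
7: ✓ CMP  NZCV=1000
8: · MOVGT
9: · SUBEQ
10: ✓ SUBVC  r4←0xcc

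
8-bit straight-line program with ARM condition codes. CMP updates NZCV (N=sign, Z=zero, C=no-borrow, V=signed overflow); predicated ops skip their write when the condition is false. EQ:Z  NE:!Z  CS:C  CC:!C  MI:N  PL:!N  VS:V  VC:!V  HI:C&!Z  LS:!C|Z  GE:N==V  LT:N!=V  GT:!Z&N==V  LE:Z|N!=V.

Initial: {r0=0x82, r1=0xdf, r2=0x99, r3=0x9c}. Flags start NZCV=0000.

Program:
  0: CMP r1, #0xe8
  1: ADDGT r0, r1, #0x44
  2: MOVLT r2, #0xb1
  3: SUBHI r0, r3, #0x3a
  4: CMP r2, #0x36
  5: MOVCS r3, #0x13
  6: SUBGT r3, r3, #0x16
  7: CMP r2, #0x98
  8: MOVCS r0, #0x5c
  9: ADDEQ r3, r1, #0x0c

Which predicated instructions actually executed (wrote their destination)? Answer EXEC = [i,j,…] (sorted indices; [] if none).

EXEC = [2,5,8]

0: ✓ CMP  NZCV=1000
1: · ADDGT
2: ✓ MOVLT  r2←0xb1
3: · SUBHI
4: ✓ CMP  NZCV=0011
5: ✓ MOVCS  r3←0x13
6: · SUBGT
7: ✓ CMP  NZCV=0010
8: ✓ MOVCS  r0←0x5c
9: · ADDEQ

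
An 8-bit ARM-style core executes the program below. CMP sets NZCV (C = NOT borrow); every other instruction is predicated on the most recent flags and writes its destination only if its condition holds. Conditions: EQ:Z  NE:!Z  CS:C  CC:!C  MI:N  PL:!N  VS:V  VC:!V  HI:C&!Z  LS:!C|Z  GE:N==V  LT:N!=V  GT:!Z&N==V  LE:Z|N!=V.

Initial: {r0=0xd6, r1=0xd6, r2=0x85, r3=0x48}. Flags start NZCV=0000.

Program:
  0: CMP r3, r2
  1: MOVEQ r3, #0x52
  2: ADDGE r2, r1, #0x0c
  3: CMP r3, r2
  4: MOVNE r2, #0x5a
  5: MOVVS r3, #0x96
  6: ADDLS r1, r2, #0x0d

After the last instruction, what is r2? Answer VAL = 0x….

VAL = 0x5a

[0] flags=1001 → (cmp)
[1] flags=1001 EQ?F → skip
[2] flags=1001 GE?T → r2=0xe2
[3] flags=0000 → (cmp)
[4] flags=0000 NE?T → r2=0x5a
[5] flags=0000 VS?F → skip
[6] flags=0000 LS?T → r1=0x67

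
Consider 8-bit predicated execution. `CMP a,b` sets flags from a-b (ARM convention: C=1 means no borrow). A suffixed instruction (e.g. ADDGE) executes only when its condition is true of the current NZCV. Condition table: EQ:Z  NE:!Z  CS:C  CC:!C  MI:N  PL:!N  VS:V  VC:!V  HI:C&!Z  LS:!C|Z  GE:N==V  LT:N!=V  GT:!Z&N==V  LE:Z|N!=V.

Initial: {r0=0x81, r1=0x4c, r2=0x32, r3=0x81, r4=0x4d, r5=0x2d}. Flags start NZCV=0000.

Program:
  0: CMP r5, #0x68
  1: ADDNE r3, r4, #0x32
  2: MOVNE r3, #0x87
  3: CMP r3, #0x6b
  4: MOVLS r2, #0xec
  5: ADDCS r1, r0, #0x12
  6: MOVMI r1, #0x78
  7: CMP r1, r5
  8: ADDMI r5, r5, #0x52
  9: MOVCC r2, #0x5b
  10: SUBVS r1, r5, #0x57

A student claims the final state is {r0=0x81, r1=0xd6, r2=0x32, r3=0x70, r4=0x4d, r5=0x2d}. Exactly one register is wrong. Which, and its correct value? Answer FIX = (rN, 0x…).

FIX = (r3, 0x87)

[0] flags=1000 → (cmp)
[1] flags=1000 NE?T → r3=0x7f
[2] flags=1000 NE?T → r3=0x87
[3] flags=0011 → (cmp)
[4] flags=0011 LS?F → skip
[5] flags=0011 CS?T → r1=0x93
[6] flags=0011 MI?F → skip
[7] flags=0011 → (cmp)
[8] flags=0011 MI?F → skip
[9] flags=0011 CC?F → skip
[10] flags=0011 VS?T → r1=0xd6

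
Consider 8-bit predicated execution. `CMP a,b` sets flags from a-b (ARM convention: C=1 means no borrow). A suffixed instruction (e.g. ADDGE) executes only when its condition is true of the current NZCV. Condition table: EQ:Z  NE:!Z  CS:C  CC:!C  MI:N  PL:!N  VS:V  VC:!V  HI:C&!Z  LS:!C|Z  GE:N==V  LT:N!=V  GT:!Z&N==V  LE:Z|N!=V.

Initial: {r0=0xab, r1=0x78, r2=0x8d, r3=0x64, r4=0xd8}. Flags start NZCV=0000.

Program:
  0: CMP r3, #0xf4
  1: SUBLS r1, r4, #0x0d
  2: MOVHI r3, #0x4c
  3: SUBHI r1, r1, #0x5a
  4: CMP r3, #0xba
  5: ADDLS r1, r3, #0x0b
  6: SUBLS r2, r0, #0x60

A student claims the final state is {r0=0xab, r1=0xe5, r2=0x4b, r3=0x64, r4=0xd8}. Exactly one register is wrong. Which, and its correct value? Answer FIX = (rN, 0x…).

FIX = (r1, 0x6f)

[0] flags=0000 → (cmp)
[1] flags=0000 LS?T → r1=0xcb
[2] flags=0000 HI?F → skip
[3] flags=0000 HI?F → skip
[4] flags=1001 → (cmp)
[5] flags=1001 LS?T → r1=0x6f
[6] flags=1001 LS?T → r2=0x4b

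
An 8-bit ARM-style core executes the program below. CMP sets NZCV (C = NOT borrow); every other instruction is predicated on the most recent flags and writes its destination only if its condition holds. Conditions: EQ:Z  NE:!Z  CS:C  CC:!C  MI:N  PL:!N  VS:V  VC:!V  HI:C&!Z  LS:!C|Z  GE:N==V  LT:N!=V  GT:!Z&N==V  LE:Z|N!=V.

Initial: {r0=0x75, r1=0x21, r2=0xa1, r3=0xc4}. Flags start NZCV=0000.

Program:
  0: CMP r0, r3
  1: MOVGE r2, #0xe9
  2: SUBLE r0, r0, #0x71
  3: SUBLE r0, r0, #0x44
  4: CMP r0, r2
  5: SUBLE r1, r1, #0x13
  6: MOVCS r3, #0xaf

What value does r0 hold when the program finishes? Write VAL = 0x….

[0] flags=1001 → (cmp)
[1] flags=1001 GE?T → r2=0xe9
[2] flags=1001 LE?F → skip
[3] flags=1001 LE?F → skip
[4] flags=1001 → (cmp)
[5] flags=1001 LE?F → skip
[6] flags=1001 CS?F → skip

VAL = 0x75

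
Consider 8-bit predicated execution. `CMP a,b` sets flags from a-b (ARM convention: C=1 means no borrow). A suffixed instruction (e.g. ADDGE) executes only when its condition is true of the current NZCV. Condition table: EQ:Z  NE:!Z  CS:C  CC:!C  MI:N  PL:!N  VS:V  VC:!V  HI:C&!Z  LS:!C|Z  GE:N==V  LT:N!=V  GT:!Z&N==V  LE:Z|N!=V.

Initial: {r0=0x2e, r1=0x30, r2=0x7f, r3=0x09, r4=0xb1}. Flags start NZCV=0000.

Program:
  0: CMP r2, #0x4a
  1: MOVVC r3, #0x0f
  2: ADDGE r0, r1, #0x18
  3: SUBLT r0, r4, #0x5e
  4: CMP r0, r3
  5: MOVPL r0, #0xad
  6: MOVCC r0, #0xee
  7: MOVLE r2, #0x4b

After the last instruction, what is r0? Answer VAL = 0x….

VAL = 0xad

[0] flags=0010 → (cmp)
[1] flags=0010 VC?T → r3=0x0f
[2] flags=0010 GE?T → r0=0x48
[3] flags=0010 LT?F → skip
[4] flags=0010 → (cmp)
[5] flags=0010 PL?T → r0=0xad
[6] flags=0010 CC?F → skip
[7] flags=0010 LE?F → skip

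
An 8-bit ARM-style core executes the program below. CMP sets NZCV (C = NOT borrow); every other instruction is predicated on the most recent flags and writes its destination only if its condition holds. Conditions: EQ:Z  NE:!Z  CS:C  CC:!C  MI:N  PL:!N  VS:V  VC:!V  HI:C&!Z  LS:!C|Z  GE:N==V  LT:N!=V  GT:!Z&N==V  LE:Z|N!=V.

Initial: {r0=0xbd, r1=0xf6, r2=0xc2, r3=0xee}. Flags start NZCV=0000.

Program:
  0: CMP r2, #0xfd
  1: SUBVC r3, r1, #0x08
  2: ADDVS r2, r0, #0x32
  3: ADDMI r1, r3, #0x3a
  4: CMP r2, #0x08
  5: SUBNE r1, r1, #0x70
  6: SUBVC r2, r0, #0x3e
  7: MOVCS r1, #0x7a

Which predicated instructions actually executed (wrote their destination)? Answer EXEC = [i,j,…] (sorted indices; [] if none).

0: ✓ CMP  NZCV=1000
1: ✓ SUBVC  r3←0xee
2: · ADDVS
3: ✓ ADDMI  r1←0x28
4: ✓ CMP  NZCV=1010
5: ✓ SUBNE  r1←0xb8
6: ✓ SUBVC  r2←0x7f
7: ✓ MOVCS  r1←0x7a

EXEC = [1,3,5,6,7]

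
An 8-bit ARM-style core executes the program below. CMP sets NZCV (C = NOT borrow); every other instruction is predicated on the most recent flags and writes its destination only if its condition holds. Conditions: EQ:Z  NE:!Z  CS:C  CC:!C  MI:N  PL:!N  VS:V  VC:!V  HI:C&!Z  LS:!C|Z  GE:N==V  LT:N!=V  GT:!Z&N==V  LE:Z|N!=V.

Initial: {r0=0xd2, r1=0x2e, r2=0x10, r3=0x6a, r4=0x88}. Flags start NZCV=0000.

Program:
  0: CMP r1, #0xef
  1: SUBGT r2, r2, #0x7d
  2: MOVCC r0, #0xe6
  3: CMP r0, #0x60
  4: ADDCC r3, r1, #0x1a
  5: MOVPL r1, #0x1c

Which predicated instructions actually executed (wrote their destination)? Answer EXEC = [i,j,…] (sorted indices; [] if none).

[0] flags=0000 → (cmp)
[1] flags=0000 GT?T → r2=0x93
[2] flags=0000 CC?T → r0=0xe6
[3] flags=1010 → (cmp)
[4] flags=1010 CC?F → skip
[5] flags=1010 PL?F → skip

EXEC = [1,2]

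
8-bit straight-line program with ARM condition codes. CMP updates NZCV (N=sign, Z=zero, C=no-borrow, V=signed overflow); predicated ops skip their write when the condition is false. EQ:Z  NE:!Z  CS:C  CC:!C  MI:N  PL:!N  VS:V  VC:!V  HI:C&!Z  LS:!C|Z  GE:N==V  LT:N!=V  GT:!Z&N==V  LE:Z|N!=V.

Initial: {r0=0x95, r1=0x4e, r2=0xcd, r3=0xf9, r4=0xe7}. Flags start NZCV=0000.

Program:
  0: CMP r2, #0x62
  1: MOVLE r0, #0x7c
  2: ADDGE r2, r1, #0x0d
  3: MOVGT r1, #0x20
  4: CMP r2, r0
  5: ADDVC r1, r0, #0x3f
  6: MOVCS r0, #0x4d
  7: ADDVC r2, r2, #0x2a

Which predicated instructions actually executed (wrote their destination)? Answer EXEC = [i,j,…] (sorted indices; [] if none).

EXEC = [1,6]

[0] flags=0011 → (cmp)
[1] flags=0011 LE?T → r0=0x7c
[2] flags=0011 GE?F → skip
[3] flags=0011 GT?F → skip
[4] flags=0011 → (cmp)
[5] flags=0011 VC?F → skip
[6] flags=0011 CS?T → r0=0x4d
[7] flags=0011 VC?F → skip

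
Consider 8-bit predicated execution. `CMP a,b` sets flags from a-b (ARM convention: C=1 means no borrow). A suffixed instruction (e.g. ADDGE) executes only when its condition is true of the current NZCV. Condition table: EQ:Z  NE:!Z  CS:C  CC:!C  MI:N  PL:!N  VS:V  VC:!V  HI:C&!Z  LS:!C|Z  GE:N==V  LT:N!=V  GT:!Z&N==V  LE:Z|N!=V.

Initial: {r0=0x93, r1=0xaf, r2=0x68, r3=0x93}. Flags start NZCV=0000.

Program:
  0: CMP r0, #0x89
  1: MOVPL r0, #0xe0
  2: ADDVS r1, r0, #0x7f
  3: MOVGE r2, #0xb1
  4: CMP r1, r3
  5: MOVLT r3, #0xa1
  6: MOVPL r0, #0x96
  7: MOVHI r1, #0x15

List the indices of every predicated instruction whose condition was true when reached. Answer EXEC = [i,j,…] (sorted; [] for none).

EXEC = [1,3,6,7]

[0] flags=0010 → (cmp)
[1] flags=0010 PL?T → r0=0xe0
[2] flags=0010 VS?F → skip
[3] flags=0010 GE?T → r2=0xb1
[4] flags=0010 → (cmp)
[5] flags=0010 LT?F → skip
[6] flags=0010 PL?T → r0=0x96
[7] flags=0010 HI?T → r1=0x15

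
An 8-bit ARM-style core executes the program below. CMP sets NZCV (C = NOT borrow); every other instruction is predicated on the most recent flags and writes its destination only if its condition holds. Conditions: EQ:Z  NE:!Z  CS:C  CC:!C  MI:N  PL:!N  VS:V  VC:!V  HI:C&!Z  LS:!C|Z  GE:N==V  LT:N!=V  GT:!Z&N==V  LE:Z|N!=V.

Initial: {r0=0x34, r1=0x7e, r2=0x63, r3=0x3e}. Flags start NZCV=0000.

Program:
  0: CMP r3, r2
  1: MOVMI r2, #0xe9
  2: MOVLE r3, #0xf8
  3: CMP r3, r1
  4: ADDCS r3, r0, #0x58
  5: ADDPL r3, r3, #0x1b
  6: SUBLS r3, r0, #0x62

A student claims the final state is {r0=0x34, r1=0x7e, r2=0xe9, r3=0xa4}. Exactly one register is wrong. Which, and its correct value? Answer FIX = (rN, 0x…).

FIX = (r3, 0xa7)

0: ✓ CMP  NZCV=1000
1: ✓ MOVMI  r2←0xe9
2: ✓ MOVLE  r3←0xf8
3: ✓ CMP  NZCV=0011
4: ✓ ADDCS  r3←0x8c
5: ✓ ADDPL  r3←0xa7
6: · SUBLS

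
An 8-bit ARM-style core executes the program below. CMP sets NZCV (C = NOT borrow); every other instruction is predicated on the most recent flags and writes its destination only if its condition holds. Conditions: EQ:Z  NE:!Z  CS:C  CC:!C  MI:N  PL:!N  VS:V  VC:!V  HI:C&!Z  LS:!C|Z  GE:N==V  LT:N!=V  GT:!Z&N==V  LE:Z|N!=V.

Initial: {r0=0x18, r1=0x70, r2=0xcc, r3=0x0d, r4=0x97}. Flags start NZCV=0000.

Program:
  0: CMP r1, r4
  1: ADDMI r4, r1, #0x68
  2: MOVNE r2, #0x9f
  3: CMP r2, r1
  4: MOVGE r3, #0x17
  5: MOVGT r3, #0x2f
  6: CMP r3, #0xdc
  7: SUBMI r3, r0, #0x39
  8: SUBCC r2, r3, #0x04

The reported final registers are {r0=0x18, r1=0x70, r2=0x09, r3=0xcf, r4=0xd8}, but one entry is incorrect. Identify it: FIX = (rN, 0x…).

[0] flags=1001 → (cmp)
[1] flags=1001 MI?T → r4=0xd8
[2] flags=1001 NE?T → r2=0x9f
[3] flags=0011 → (cmp)
[4] flags=0011 GE?F → skip
[5] flags=0011 GT?F → skip
[6] flags=0000 → (cmp)
[7] flags=0000 MI?F → skip
[8] flags=0000 CC?T → r2=0x09

FIX = (r3, 0x0d)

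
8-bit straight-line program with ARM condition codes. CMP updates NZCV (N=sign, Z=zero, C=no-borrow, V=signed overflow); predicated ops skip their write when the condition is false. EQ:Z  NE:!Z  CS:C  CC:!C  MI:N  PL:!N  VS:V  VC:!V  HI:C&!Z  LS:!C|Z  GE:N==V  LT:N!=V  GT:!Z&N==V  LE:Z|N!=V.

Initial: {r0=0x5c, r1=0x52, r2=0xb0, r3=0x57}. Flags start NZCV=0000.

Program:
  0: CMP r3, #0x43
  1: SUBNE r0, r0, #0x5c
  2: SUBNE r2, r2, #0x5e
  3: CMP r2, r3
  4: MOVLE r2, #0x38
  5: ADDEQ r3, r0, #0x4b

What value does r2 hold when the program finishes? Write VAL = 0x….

VAL = 0x38

[0] flags=0010 → (cmp)
[1] flags=0010 NE?T → r0=0x00
[2] flags=0010 NE?T → r2=0x52
[3] flags=1000 → (cmp)
[4] flags=1000 LE?T → r2=0x38
[5] flags=1000 EQ?F → skip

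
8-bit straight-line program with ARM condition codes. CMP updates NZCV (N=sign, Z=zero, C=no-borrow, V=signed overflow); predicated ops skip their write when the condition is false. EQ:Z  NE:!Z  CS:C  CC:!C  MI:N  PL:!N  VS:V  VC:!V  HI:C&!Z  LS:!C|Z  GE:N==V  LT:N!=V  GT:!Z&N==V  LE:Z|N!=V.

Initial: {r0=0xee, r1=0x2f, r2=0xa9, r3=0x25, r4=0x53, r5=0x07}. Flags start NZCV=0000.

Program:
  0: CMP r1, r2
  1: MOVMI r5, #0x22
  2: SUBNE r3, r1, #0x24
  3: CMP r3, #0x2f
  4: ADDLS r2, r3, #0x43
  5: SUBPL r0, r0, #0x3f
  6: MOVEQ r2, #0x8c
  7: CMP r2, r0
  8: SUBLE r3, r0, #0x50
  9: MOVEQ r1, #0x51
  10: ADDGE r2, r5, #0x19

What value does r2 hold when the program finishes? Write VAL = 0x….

[0] flags=1001 → (cmp)
[1] flags=1001 MI?T → r5=0x22
[2] flags=1001 NE?T → r3=0x0b
[3] flags=1000 → (cmp)
[4] flags=1000 LS?T → r2=0x4e
[5] flags=1000 PL?F → skip
[6] flags=1000 EQ?F → skip
[7] flags=0000 → (cmp)
[8] flags=0000 LE?F → skip
[9] flags=0000 EQ?F → skip
[10] flags=0000 GE?T → r2=0x3b

VAL = 0x3b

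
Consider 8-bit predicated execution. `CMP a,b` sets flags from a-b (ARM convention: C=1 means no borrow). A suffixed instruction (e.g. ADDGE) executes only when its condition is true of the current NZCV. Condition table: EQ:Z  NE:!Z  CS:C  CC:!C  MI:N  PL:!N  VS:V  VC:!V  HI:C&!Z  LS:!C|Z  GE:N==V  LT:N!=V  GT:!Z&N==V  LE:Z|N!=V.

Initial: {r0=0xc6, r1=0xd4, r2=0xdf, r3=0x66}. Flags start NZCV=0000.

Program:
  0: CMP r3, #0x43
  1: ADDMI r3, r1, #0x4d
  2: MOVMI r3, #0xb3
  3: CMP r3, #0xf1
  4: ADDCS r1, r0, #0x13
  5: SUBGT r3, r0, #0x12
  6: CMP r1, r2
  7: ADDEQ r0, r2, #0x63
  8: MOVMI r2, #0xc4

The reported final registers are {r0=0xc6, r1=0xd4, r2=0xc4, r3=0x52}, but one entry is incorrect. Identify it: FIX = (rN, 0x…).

FIX = (r3, 0xb4)

0: ✓ CMP  NZCV=0010
1: · ADDMI
2: · MOVMI
3: ✓ CMP  NZCV=0000
4: · ADDCS
5: ✓ SUBGT  r3←0xb4
6: ✓ CMP  NZCV=1000
7: · ADDEQ
8: ✓ MOVMI  r2←0xc4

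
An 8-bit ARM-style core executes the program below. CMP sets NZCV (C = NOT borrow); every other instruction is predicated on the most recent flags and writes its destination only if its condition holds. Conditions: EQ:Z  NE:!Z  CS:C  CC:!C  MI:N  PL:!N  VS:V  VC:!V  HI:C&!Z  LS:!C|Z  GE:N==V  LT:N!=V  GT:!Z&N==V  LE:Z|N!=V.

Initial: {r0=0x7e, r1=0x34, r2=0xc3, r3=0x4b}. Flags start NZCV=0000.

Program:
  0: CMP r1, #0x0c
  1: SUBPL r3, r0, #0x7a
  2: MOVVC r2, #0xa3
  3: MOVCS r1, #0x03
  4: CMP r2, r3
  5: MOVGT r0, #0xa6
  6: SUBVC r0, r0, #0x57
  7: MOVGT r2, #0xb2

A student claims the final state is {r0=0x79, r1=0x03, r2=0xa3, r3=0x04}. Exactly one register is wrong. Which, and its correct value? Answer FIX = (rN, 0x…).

0: ✓ CMP  NZCV=0010
1: ✓ SUBPL  r3←0x04
2: ✓ MOVVC  r2←0xa3
3: ✓ MOVCS  r1←0x03
4: ✓ CMP  NZCV=1010
5: · MOVGT
6: ✓ SUBVC  r0←0x27
7: · MOVGT

FIX = (r0, 0x27)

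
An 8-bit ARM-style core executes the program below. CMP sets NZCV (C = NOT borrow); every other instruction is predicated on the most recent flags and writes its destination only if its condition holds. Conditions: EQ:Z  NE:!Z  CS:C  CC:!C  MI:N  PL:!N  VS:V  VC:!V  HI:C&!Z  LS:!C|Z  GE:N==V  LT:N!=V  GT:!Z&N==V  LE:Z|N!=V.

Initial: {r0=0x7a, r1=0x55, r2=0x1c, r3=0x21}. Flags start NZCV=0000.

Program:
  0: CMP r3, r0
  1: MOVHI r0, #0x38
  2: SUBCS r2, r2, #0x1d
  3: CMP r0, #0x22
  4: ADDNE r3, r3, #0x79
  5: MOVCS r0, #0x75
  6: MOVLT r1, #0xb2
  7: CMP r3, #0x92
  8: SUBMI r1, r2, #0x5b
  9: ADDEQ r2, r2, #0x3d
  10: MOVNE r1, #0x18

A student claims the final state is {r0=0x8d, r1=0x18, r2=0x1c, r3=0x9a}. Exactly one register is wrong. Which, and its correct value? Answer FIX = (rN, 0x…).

0: ✓ CMP  NZCV=1000
1: · MOVHI
2: · SUBCS
3: ✓ CMP  NZCV=0010
4: ✓ ADDNE  r3←0x9a
5: ✓ MOVCS  r0←0x75
6: · MOVLT
7: ✓ CMP  NZCV=0010
8: · SUBMI
9: · ADDEQ
10: ✓ MOVNE  r1←0x18

FIX = (r0, 0x75)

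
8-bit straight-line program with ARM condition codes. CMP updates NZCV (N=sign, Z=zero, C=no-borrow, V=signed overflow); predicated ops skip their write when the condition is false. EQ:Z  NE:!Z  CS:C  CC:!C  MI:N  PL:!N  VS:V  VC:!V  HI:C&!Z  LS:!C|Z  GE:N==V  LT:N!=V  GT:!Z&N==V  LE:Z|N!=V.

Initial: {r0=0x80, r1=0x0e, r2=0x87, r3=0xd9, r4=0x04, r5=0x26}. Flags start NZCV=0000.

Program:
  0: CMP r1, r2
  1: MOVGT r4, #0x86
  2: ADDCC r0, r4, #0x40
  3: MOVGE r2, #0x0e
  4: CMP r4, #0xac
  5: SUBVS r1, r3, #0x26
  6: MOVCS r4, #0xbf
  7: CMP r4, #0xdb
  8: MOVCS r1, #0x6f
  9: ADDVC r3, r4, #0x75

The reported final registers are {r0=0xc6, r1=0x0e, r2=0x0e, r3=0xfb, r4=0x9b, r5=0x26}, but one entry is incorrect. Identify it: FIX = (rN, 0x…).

FIX = (r4, 0x86)

[0] flags=1001 → (cmp)
[1] flags=1001 GT?T → r4=0x86
[2] flags=1001 CC?T → r0=0xc6
[3] flags=1001 GE?T → r2=0x0e
[4] flags=1000 → (cmp)
[5] flags=1000 VS?F → skip
[6] flags=1000 CS?F → skip
[7] flags=1000 → (cmp)
[8] flags=1000 CS?F → skip
[9] flags=1000 VC?T → r3=0xfb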